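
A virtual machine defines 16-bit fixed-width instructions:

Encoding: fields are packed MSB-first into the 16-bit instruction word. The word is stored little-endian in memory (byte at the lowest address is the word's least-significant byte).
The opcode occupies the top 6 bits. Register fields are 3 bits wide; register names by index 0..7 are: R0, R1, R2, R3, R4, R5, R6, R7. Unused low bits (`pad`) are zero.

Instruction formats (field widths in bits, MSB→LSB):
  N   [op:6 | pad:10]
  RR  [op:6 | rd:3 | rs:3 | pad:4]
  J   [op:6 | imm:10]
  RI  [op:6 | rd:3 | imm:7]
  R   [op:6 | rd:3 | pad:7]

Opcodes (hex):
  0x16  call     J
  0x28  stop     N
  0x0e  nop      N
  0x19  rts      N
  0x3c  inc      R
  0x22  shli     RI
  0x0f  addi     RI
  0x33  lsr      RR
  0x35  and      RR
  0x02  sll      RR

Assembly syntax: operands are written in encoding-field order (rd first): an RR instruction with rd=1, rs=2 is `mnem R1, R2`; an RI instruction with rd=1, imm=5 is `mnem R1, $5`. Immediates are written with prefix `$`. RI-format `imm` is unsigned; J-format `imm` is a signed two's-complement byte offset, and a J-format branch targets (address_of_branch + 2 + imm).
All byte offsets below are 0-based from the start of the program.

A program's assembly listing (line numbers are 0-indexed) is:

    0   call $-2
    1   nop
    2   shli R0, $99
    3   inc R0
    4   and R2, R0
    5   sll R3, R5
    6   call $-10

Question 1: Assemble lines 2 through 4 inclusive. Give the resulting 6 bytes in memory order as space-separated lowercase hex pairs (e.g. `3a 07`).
line 2 (shli): pack op=0x22:6|rd=0:3|imm=99:7 = 0x8863; little→ 63 88
line 3 (inc): pack op=0x3c:6|rd=0:3|pad=0:7 = 0xf000; little→ 00 f0
line 4 (and): pack op=0x35:6|rd=2:3|rs=0:3|pad=0:4 = 0xd500; little→ 00 d5

63 88 00 f0 00 d5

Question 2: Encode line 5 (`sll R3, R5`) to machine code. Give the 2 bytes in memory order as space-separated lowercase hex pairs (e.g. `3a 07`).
line 5 (sll): pack op=0x2:6|rd=3:3|rs=5:3|pad=0:4 = 0x09d0; little→ d0 09

d0 09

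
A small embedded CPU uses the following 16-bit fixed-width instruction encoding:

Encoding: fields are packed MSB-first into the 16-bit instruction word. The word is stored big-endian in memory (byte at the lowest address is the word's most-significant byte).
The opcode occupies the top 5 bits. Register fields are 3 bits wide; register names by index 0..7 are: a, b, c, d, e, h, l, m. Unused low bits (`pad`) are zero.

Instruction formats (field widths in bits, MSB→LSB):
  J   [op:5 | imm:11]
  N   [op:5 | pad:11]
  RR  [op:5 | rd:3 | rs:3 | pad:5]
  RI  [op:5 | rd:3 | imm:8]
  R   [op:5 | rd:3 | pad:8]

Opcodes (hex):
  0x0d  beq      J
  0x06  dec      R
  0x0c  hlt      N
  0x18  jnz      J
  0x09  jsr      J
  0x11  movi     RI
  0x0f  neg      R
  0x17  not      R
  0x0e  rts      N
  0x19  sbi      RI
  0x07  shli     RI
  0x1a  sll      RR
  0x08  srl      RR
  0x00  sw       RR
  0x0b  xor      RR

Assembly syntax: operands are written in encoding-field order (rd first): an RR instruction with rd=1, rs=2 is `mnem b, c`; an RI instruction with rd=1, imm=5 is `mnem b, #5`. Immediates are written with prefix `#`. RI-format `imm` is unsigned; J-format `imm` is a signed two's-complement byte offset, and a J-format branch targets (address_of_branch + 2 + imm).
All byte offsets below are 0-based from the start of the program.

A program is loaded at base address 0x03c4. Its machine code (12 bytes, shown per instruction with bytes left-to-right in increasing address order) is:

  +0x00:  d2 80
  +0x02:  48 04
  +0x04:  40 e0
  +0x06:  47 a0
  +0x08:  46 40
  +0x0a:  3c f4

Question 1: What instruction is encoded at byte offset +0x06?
srl m, h

+0x06: 47 a0 ⇒ word 0x47a0 (big)
  top 5b → 0x8 → srl [RR]
  rd: (w>>8)&0x7=0x7 → m
  rs: (w>>5)&0x7=0x5 → h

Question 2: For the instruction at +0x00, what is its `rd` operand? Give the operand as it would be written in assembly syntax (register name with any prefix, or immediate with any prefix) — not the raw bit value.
c

+0x00: d2 80 ⇒ word 0xd280 (big)
  op=0xd280>>11=0x1a ⇒ sll (RR)
  [10:8] rd=2 = c
  [7:5] rs=4 = e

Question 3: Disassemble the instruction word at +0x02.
+0x02: 48 04 ⇒ word 0x4804 (big)
  op=0x4804>>11=0x9 ⇒ jsr (J)
  imm: (w>>0)&0x7ff=0x4 → #4

jsr #4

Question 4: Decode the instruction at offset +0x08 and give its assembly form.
@+08  big-endian(46 40) = 0x4640
  op=0x4640>>11=0x8 ⇒ srl (RR)
  [10:8] rd=6 = l
  [7:5] rs=2 = c

srl l, c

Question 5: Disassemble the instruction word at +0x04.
srl a, m

@+04  big-endian(40 e0) = 0x40e0
  top 5b → 0x8 → srl [RR]
  [10:8] rd=0 = a
  [7:5] rs=7 = m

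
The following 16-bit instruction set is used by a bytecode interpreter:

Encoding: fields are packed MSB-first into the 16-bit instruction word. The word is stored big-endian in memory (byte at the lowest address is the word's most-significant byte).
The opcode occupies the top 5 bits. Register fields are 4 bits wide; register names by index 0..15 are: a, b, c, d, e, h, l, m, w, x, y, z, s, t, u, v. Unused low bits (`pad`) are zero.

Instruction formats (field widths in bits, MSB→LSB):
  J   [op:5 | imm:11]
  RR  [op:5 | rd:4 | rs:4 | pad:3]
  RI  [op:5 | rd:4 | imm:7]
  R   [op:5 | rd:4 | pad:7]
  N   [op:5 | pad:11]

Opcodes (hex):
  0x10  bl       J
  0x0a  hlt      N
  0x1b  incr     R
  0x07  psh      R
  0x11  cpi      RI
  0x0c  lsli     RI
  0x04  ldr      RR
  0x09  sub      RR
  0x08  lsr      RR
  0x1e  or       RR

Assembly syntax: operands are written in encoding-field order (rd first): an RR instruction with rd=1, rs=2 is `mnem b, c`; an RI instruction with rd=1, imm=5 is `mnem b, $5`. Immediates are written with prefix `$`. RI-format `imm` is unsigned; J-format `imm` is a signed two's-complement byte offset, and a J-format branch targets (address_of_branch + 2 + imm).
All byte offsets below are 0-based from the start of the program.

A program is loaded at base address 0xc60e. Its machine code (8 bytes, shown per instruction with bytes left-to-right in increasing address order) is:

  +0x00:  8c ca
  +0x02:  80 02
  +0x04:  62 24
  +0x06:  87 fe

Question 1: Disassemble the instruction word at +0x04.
lsli e, $36

off 0x04: read 62 24 as big → 0x6224
  op=0x6224>>11=0xc ⇒ lsli (RI)
  rd: (w>>7)&0xf=0x4 → e
  imm: (w>>0)&0x7f=0x24 → $36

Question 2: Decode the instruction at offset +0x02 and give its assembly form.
+0x02: 80 02 ⇒ word 0x8002 (big)
  op=0x8002>>11=0x10 ⇒ bl (J)
  imm@[10:0]=0x2 ⇒ $2

bl $2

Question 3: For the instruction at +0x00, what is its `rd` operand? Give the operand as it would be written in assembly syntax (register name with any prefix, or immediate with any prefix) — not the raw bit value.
x

@+00  big-endian(8c ca) = 0x8cca
  opcode bits[15:11]=0x11: cpi/RI
  rd: (w>>7)&0xf=0x9 → x
  imm: (w>>0)&0x7f=0x4a → $74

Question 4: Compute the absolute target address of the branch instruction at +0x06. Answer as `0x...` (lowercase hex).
0xc614

[06] 87 fe → 0x87fe
  opcode bits[15:11]=0x10: bl/J
  imm: (w>>0)&0x7ff=0x7fe (s11→-2) → $-2
  target = base 0xc60e + off 0x06 + 2 + imm -2 = 0xc614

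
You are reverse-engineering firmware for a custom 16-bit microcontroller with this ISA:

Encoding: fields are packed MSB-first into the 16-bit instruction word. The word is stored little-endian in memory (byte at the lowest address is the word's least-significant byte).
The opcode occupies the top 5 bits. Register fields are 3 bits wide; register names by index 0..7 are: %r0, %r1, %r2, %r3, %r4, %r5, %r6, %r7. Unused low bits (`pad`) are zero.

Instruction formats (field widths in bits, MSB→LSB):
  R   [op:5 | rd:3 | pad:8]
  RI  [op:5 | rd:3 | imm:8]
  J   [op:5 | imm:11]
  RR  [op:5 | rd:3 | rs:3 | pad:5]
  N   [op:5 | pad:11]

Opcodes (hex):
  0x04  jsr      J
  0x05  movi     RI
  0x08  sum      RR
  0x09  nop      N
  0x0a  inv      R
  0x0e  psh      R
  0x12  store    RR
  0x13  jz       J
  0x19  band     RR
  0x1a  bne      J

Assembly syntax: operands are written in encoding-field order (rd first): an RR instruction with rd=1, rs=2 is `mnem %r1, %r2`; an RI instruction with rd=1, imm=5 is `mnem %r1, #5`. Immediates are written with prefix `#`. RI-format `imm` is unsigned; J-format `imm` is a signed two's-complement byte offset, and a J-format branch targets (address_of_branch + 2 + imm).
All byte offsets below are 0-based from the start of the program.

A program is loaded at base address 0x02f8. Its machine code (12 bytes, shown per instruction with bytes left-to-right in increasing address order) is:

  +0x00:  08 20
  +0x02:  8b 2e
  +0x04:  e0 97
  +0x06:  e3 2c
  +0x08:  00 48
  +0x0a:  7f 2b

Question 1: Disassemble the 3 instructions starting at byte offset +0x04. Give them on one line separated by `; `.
store %r7, %r7; movi %r4, #227; nop

@+04  little-endian(e0 97) = 0x97e0
  top 5b → 0x12 → store [RR]
  rd: (w>>8)&0x7=0x7 → %r7
  rs: (w>>5)&0x7=0x7 → %r7
@+06  little-endian(e3 2c) = 0x2ce3
  top 5b → 0x5 → movi [RI]
  rd: (w>>8)&0x7=0x4 → %r4
  imm: (w>>0)&0xff=0xe3 → #227
@+08  little-endian(00 48) = 0x4800
  top 5b → 0x9 → nop [N]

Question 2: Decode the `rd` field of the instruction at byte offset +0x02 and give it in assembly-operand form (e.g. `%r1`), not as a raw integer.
[02] 8b 2e → 0x2e8b
  opcode bits[15:11]=0x5: movi/RI
  rd@[10:8]=0x6 ⇒ %r6
  imm@[7:0]=0x8b ⇒ #139

%r6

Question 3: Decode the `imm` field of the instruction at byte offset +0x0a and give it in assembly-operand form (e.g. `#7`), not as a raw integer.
#127

off 0x0a: read 7f 2b as little → 0x2b7f
  opcode bits[15:11]=0x5: movi/RI
  [10:8] rd=3 = %r3
  [7:0] imm=127 = #127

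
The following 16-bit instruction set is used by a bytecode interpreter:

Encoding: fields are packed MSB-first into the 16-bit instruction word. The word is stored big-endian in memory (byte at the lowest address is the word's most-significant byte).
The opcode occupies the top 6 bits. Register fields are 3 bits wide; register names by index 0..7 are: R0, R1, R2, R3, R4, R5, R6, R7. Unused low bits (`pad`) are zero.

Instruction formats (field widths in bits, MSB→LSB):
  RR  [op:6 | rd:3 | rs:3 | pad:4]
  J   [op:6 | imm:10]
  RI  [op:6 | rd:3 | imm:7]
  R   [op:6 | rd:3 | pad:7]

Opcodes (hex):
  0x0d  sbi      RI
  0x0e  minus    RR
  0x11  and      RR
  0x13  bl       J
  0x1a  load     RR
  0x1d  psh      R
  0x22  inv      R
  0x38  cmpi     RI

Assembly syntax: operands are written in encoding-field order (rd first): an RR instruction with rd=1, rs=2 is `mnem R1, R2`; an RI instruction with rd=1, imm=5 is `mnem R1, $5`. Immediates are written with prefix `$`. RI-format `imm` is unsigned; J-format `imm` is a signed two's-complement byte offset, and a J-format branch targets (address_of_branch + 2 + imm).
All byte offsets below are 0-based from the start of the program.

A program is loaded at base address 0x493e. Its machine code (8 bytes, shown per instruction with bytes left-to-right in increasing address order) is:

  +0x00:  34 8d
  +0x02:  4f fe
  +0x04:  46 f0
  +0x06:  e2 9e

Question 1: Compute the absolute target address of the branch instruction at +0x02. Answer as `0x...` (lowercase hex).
[02] 4f fe → 0x4ffe
  opcode bits[15:10]=0x13: bl/J
  imm: (w>>0)&0x3ff=0x3fe (s10→-2) → $-2
  target = base 0x493e + off 0x02 + 2 + imm -2 = 0x4940

0x4940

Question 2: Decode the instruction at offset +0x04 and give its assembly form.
[04] 46 f0 → 0x46f0
  op=0x46f0>>10=0x11 ⇒ and (RR)
  rd: (w>>7)&0x7=0x5 → R5
  rs: (w>>4)&0x7=0x7 → R7

and R5, R7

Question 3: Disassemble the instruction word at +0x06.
@+06  big-endian(e2 9e) = 0xe29e
  op=0xe29e>>10=0x38 ⇒ cmpi (RI)
  rd: (w>>7)&0x7=0x5 → R5
  imm: (w>>0)&0x7f=0x1e → $30

cmpi R5, $30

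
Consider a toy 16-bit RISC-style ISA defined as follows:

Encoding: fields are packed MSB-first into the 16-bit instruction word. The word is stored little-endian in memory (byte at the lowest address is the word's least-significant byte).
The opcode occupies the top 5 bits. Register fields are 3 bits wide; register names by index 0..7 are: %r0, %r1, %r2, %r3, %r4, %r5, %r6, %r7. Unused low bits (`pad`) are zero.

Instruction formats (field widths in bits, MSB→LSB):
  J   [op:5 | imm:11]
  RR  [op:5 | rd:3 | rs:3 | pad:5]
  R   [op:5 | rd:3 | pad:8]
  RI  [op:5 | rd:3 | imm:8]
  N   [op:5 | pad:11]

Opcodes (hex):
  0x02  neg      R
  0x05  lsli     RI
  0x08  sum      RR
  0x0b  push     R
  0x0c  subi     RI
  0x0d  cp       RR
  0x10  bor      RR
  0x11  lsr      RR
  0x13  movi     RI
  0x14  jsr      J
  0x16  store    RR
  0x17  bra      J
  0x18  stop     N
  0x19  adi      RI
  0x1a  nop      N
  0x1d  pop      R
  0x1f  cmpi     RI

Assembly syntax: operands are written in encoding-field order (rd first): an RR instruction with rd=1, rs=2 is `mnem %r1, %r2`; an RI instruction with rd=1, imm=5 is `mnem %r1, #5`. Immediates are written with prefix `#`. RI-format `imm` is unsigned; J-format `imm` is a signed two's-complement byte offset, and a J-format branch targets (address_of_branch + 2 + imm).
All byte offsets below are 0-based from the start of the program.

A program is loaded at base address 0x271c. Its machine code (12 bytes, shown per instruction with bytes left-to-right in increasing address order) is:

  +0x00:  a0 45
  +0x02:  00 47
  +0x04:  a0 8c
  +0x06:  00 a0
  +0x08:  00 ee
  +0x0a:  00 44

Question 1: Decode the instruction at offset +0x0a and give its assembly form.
sum %r4, %r0

@+0a  little-endian(00 44) = 0x4400
  opcode bits[15:11]=0x8: sum/RR
  rd@[10:8]=0x4 ⇒ %r4
  rs@[7:5]=0x0 ⇒ %r0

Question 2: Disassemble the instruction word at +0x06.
@+06  little-endian(00 a0) = 0xa000
  opcode bits[15:11]=0x14: jsr/J
  [10:0] imm=0 = #0

jsr #0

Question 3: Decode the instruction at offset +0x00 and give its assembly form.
+0x00: a0 45 ⇒ word 0x45a0 (little)
  top 5b → 0x8 → sum [RR]
  rd@[10:8]=0x5 ⇒ %r5
  rs@[7:5]=0x5 ⇒ %r5

sum %r5, %r5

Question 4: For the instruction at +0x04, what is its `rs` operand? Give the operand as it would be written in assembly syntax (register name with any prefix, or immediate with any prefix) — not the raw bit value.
%r5

[04] a0 8c → 0x8ca0
  opcode bits[15:11]=0x11: lsr/RR
  rd: (w>>8)&0x7=0x4 → %r4
  rs: (w>>5)&0x7=0x5 → %r5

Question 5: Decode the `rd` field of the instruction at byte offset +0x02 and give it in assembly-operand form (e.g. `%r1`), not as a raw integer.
@+02  little-endian(00 47) = 0x4700
  op=0x4700>>11=0x8 ⇒ sum (RR)
  rd@[10:8]=0x7 ⇒ %r7
  rs@[7:5]=0x0 ⇒ %r0

%r7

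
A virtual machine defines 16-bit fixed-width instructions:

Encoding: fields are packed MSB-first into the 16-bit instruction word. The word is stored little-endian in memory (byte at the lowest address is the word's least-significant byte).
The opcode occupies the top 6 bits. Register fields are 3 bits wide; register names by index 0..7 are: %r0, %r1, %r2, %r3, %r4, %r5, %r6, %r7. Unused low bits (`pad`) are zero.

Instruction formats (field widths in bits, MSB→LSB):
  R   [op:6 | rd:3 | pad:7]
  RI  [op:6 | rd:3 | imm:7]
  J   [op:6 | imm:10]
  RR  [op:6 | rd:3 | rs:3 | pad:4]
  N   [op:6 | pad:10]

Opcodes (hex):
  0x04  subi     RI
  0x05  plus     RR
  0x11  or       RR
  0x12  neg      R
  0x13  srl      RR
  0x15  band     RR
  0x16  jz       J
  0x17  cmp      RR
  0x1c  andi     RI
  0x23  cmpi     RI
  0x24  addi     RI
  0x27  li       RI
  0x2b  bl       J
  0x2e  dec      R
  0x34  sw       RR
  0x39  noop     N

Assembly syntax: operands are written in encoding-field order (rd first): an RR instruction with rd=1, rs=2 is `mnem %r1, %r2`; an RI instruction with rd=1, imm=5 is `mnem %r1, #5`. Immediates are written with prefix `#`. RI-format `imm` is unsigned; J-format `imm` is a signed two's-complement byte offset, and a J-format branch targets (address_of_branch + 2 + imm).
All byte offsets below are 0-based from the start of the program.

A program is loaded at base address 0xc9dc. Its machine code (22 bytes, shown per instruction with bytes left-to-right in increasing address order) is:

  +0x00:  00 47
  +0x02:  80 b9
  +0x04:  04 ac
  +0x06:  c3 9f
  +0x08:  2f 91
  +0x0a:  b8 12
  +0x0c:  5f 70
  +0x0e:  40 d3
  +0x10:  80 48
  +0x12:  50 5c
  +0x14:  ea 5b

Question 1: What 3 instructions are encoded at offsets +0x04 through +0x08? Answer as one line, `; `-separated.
bl #4; li %r7, #67; addi %r2, #47

+0x04: 04 ac ⇒ word 0xac04 (little)
  op=0xac04>>10=0x2b ⇒ bl (J)
  [9:0] imm=4 = #4
+0x06: c3 9f ⇒ word 0x9fc3 (little)
  op=0x9fc3>>10=0x27 ⇒ li (RI)
  [9:7] rd=7 = %r7
  [6:0] imm=67 = #67
+0x08: 2f 91 ⇒ word 0x912f (little)
  op=0x912f>>10=0x24 ⇒ addi (RI)
  [9:7] rd=2 = %r2
  [6:0] imm=47 = #47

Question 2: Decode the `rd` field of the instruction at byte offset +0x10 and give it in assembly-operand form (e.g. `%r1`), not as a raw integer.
%r1

+0x10: 80 48 ⇒ word 0x4880 (little)
  top 6b → 0x12 → neg [R]
  rd: (w>>7)&0x7=0x1 → %r1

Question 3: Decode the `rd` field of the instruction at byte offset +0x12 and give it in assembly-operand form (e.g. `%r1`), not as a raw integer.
@+12  little-endian(50 5c) = 0x5c50
  top 6b → 0x17 → cmp [RR]
  rd@[9:7]=0x0 ⇒ %r0
  rs@[6:4]=0x5 ⇒ %r5

%r0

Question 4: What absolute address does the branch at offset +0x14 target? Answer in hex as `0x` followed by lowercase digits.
0xc9dc

off 0x14: read ea 5b as little → 0x5bea
  top 6b → 0x16 → jz [J]
  imm@[9:0]=0x3ea (s10→-22) ⇒ #-22
  target = base 0xc9dc + off 0x14 + 2 + imm -22 = 0xc9dc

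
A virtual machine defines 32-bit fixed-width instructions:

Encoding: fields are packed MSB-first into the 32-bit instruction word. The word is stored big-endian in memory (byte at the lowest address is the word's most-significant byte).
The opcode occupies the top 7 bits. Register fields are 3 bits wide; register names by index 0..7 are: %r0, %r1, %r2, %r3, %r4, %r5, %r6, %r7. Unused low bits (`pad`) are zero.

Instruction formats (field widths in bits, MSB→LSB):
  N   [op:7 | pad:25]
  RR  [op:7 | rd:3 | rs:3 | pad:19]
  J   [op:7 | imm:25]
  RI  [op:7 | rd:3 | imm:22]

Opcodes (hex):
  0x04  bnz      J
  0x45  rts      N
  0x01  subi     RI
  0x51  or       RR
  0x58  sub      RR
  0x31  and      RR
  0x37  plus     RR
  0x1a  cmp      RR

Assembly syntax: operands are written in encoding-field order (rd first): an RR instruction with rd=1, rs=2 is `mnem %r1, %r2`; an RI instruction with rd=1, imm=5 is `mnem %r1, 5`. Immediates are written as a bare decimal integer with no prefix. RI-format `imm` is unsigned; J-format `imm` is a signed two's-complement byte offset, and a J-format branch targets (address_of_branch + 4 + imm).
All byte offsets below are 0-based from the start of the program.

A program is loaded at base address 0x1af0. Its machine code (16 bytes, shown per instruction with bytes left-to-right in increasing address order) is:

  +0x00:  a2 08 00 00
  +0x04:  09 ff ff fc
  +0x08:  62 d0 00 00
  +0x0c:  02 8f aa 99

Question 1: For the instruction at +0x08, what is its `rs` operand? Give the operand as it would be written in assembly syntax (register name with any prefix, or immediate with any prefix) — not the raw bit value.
+0x08: 62 d0 00 00 ⇒ word 0x62d00000 (big)
  op=0x62d00000>>25=0x31 ⇒ and (RR)
  rd@[24:22]=0x3 ⇒ %r3
  rs@[21:19]=0x2 ⇒ %r2

%r2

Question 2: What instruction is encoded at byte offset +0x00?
or %r0, %r1

+0x00: a2 08 00 00 ⇒ word 0xa2080000 (big)
  opcode bits[31:25]=0x51: or/RR
  rd: (w>>22)&0x7=0x0 → %r0
  rs: (w>>19)&0x7=0x1 → %r1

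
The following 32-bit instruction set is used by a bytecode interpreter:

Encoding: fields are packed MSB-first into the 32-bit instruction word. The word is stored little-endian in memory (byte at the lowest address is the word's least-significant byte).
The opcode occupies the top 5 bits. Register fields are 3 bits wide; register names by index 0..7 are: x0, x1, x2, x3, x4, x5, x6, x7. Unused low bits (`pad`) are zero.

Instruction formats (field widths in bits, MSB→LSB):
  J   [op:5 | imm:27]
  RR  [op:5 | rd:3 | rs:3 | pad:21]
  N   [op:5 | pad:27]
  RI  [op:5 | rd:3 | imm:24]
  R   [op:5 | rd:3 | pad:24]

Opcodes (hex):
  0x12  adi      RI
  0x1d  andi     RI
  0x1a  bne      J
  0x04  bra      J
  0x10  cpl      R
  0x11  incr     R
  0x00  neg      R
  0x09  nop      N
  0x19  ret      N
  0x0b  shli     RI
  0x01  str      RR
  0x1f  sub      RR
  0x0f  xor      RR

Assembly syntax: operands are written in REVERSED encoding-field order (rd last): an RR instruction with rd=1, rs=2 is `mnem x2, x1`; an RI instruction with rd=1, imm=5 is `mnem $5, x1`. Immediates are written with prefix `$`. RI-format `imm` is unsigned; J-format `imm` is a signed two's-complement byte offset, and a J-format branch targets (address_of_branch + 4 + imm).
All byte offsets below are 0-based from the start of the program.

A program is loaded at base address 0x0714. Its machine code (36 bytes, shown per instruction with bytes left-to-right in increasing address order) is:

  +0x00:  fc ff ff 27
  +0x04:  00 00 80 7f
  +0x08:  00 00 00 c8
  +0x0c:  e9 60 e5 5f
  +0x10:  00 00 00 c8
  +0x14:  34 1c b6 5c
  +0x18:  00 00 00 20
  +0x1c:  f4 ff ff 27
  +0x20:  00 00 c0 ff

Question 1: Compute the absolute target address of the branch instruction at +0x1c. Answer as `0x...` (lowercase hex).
[1c] f4 ff ff 27 → 0x27fffff4
  opcode bits[31:27]=0x4: bra/J
  [26:0] imm=134217716 (s27→-12) = $-12
  target = base 0x0714 + off 0x1c + 4 + imm -12 = 0x0728

0x0728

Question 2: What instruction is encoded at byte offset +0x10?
[10] 00 00 00 c8 → 0xc8000000
  op=0xc8000000>>27=0x19 ⇒ ret (N)

ret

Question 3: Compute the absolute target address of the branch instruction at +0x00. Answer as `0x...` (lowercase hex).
off 0x00: read fc ff ff 27 as little → 0x27fffffc
  opcode bits[31:27]=0x4: bra/J
  imm: (w>>0)&0x7ffffff=0x7fffffc (s27→-4) → $-4
  target = base 0x0714 + off 0x00 + 4 + imm -4 = 0x0714

0x0714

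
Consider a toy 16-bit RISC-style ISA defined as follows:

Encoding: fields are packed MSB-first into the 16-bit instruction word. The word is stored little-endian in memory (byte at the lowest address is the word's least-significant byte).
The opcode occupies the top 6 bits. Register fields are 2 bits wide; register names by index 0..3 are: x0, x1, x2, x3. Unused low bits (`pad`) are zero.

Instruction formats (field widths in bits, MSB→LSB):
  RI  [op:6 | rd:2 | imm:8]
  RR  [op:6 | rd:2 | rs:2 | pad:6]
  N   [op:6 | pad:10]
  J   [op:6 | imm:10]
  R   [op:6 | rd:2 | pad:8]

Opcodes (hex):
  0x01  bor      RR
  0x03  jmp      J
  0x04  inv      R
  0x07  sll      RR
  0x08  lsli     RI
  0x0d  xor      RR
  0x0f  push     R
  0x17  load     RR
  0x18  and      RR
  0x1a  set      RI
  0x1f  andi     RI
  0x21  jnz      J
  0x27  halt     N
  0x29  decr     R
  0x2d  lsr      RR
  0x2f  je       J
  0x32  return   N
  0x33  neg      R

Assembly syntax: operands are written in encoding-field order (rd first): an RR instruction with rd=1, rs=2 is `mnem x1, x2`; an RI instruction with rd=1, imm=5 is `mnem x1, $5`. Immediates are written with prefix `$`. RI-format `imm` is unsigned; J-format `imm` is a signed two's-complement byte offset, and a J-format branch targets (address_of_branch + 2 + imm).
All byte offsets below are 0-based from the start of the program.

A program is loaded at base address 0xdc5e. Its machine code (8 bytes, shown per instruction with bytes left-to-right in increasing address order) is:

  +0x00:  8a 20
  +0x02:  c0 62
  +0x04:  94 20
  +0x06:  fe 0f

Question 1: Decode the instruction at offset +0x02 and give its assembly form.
and x2, x3

@+02  little-endian(c0 62) = 0x62c0
  op=0x62c0>>10=0x18 ⇒ and (RR)
  rd: (w>>8)&0x3=0x2 → x2
  rs: (w>>6)&0x3=0x3 → x3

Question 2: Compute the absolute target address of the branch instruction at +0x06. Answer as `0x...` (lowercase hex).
0xdc64

+0x06: fe 0f ⇒ word 0x0ffe (little)
  top 6b → 0x3 → jmp [J]
  [9:0] imm=1022 (s10→-2) = $-2
  target = base 0xdc5e + off 0x06 + 2 + imm -2 = 0xdc64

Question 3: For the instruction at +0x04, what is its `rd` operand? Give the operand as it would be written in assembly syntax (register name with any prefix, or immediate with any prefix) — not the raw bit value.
x0

[04] 94 20 → 0x2094
  op=0x2094>>10=0x8 ⇒ lsli (RI)
  rd: (w>>8)&0x3=0x0 → x0
  imm: (w>>0)&0xff=0x94 → $148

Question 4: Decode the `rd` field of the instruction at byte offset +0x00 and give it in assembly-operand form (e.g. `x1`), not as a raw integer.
x0

+0x00: 8a 20 ⇒ word 0x208a (little)
  top 6b → 0x8 → lsli [RI]
  [9:8] rd=0 = x0
  [7:0] imm=138 = $138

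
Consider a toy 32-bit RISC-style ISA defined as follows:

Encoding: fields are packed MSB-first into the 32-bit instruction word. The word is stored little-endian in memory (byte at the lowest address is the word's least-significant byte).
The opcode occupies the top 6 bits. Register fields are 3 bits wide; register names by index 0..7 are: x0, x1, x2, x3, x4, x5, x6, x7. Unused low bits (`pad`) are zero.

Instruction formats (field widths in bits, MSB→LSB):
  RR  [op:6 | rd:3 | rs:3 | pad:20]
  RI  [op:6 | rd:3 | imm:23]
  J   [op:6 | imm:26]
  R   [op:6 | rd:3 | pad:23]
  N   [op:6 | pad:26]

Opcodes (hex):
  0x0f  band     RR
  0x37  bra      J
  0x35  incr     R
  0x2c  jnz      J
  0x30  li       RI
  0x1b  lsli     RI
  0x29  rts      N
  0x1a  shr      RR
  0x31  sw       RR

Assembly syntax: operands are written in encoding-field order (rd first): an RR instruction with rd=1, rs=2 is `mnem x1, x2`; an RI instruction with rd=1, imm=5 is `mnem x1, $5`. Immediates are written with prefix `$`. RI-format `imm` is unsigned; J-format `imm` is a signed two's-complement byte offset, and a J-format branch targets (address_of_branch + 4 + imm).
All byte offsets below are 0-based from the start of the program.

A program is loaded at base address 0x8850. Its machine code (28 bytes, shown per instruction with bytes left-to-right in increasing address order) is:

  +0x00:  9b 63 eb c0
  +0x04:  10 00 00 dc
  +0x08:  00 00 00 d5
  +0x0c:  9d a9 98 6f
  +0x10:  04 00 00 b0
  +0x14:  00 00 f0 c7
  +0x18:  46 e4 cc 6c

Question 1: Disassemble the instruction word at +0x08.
incr x2

+0x08: 00 00 00 d5 ⇒ word 0xd5000000 (little)
  top 6b → 0x35 → incr [R]
  rd: (w>>23)&0x7=0x2 → x2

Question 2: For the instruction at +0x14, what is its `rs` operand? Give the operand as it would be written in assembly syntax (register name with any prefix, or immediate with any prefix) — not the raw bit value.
x7

off 0x14: read 00 00 f0 c7 as little → 0xc7f00000
  op=0xc7f00000>>26=0x31 ⇒ sw (RR)
  rd: (w>>23)&0x7=0x7 → x7
  rs: (w>>20)&0x7=0x7 → x7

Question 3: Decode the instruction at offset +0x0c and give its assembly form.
lsli x7, $1616285

+0x0c: 9d a9 98 6f ⇒ word 0x6f98a99d (little)
  top 6b → 0x1b → lsli [RI]
  rd: (w>>23)&0x7=0x7 → x7
  imm: (w>>0)&0x7fffff=0x18a99d → $1616285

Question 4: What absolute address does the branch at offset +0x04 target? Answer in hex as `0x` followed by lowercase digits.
+0x04: 10 00 00 dc ⇒ word 0xdc000010 (little)
  op=0xdc000010>>26=0x37 ⇒ bra (J)
  imm: (w>>0)&0x3ffffff=0x10 → $16
  target = base 0x8850 + off 0x04 + 4 + imm 16 = 0x8868

0x8868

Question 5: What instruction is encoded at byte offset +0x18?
@+18  little-endian(46 e4 cc 6c) = 0x6ccce446
  op=0x6ccce446>>26=0x1b ⇒ lsli (RI)
  rd: (w>>23)&0x7=0x1 → x1
  imm: (w>>0)&0x7fffff=0x4ce446 → $5039174

lsli x1, $5039174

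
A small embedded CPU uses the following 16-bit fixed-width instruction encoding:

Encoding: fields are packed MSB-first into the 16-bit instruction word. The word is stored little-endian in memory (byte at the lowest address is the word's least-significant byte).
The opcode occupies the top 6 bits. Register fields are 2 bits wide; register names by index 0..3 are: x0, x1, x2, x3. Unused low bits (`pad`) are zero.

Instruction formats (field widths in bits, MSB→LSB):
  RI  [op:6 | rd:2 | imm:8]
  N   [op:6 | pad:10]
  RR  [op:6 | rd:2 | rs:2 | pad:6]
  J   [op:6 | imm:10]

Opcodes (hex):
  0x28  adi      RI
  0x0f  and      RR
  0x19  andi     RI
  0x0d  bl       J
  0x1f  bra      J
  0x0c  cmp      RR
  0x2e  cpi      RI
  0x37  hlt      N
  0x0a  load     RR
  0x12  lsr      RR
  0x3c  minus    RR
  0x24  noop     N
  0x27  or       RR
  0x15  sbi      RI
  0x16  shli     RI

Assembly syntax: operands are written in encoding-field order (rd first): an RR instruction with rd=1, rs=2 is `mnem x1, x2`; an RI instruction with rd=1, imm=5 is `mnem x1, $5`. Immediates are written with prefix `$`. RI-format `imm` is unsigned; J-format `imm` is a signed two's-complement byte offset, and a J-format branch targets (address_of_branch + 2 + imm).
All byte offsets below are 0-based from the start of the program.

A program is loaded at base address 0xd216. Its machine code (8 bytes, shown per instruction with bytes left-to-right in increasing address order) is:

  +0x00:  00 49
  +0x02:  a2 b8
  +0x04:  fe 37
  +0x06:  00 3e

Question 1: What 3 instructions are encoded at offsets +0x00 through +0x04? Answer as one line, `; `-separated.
lsr x1, x0; cpi x0, $162; bl $-2

off 0x00: read 00 49 as little → 0x4900
  opcode bits[15:10]=0x12: lsr/RR
  rd@[9:8]=0x1 ⇒ x1
  rs@[7:6]=0x0 ⇒ x0
off 0x02: read a2 b8 as little → 0xb8a2
  opcode bits[15:10]=0x2e: cpi/RI
  rd@[9:8]=0x0 ⇒ x0
  imm@[7:0]=0xa2 ⇒ $162
off 0x04: read fe 37 as little → 0x37fe
  opcode bits[15:10]=0xd: bl/J
  imm@[9:0]=0x3fe (s10→-2) ⇒ $-2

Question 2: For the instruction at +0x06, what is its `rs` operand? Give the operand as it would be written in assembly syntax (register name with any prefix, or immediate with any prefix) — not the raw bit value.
x0

+0x06: 00 3e ⇒ word 0x3e00 (little)
  top 6b → 0xf → and [RR]
  [9:8] rd=2 = x2
  [7:6] rs=0 = x0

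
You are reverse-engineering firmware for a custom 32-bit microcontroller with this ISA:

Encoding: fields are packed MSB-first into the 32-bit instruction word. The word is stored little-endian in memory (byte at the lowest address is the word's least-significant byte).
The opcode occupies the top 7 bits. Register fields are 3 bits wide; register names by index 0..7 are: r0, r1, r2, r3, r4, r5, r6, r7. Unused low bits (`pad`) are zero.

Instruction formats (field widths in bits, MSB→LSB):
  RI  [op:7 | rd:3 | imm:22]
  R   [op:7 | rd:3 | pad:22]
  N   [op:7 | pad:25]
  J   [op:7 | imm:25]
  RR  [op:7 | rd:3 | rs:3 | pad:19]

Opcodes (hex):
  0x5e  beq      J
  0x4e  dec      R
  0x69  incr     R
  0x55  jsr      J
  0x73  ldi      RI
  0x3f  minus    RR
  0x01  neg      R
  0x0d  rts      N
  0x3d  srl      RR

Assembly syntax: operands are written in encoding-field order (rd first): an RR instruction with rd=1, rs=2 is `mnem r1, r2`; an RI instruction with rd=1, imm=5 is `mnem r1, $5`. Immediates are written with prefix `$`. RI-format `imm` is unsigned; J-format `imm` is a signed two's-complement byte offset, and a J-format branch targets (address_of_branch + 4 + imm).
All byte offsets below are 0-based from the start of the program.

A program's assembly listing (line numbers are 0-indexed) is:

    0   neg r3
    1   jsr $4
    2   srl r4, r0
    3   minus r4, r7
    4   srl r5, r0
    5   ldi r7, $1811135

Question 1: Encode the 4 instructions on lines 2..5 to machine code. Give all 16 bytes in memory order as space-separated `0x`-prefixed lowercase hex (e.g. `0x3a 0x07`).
line 2 (srl): pack op=0x3d:7|rd=4:3|rs=0:3|pad=0:19 = 0x7b000000; little→ 00 00 00 7b
line 3 (minus): pack op=0x3f:7|rd=4:3|rs=7:3|pad=0:19 = 0x7f380000; little→ 00 00 38 7f
line 4 (srl): pack op=0x3d:7|rd=5:3|rs=0:3|pad=0:19 = 0x7b400000; little→ 00 00 40 7b
line 5 (ldi): pack op=0x73:7|rd=7:3|imm=1811135:22 = 0xe7dba2bf; little→ bf a2 db e7

0x00 0x00 0x00 0x7b 0x00 0x00 0x38 0x7f 0x00 0x00 0x40 0x7b 0xbf 0xa2 0xdb 0xe7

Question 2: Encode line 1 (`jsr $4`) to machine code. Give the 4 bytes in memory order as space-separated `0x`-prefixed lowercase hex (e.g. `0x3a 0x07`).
0x04 0x00 0x00 0xaa

line 1 (jsr): pack op=0x55:7|imm=4:25 = 0xaa000004; little→ 04 00 00 aa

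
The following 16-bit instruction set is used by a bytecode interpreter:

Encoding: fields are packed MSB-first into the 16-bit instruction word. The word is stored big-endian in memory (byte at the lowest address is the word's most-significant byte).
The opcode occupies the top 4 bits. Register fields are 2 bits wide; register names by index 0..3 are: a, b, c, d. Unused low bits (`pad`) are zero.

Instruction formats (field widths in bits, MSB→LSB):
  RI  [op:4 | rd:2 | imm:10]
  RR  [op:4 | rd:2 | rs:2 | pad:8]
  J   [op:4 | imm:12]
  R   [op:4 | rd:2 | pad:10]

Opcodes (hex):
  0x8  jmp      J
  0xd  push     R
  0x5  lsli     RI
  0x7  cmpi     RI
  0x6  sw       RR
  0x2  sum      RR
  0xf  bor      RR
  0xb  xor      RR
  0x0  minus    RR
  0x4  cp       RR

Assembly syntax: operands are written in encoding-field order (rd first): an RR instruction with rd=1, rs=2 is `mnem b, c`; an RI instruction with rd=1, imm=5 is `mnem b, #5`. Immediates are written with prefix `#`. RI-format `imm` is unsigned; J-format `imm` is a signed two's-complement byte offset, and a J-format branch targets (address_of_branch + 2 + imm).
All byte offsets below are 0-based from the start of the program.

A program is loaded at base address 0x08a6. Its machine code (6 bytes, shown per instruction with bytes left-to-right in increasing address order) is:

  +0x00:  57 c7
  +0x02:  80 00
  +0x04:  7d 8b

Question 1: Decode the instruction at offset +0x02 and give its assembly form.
[02] 80 00 → 0x8000
  opcode bits[15:12]=0x8: jmp/J
  [11:0] imm=0 = #0

jmp #0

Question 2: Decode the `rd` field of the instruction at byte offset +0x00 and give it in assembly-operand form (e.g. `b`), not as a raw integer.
b

+0x00: 57 c7 ⇒ word 0x57c7 (big)
  opcode bits[15:12]=0x5: lsli/RI
  [11:10] rd=1 = b
  [9:0] imm=967 = #967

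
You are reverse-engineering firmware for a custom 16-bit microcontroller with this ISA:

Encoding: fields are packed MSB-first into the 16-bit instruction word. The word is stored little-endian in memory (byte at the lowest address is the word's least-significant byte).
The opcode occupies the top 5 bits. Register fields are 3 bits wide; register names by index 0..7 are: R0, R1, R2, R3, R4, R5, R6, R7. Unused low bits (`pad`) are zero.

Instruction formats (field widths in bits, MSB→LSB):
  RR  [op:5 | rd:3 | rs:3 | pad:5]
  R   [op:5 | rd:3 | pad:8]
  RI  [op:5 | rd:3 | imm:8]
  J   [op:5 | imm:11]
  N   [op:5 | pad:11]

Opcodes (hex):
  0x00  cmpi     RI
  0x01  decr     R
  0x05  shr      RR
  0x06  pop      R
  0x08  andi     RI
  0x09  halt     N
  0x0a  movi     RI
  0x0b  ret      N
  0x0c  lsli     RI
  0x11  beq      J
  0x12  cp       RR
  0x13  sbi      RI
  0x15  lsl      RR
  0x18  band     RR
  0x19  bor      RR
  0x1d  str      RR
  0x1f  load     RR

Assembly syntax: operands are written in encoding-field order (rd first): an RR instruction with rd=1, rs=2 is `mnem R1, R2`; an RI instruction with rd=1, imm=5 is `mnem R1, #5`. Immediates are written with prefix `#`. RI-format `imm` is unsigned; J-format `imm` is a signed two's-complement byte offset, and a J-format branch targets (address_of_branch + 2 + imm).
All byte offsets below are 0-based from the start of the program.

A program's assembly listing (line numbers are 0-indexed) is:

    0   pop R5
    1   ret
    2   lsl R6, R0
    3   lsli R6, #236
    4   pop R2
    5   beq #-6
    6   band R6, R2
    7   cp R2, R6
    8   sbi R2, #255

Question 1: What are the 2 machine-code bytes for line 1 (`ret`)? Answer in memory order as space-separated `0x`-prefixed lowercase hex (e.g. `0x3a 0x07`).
1. ret fields op=0xb:5|pad=0:11 → word 5800h → 00 58

0x00 0x58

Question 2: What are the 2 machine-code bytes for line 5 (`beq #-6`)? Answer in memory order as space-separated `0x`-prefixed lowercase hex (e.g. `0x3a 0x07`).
0xfa 0x8f

5. beq fields op=0x11:5|imm=-6:11 → word 8ffah → fa 8f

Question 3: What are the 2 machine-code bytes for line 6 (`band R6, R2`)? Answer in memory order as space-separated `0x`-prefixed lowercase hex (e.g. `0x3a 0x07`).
6. band fields op=0x18:5|rd=6:3|rs=2:3|pad=0:5 → word c640h → 40 c6

0x40 0xc6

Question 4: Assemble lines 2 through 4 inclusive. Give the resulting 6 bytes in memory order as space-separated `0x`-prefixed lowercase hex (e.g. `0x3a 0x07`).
0x00 0xae 0xec 0x66 0x00 0x32

2. lsl fields op=0x15:5|rd=6:3|rs=0:3|pad=0:5 → word ae00h → 00 ae
3. lsli fields op=0xc:5|rd=6:3|imm=236:8 → word 66ech → ec 66
4. pop fields op=0x6:5|rd=2:3|pad=0:8 → word 3200h → 00 32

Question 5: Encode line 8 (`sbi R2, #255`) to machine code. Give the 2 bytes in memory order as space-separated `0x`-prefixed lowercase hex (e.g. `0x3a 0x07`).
L8: sbi op=0x13:5|rd=2:3|imm=255:8 ⇒ 0x9aff ⇒ little ff 9a

0xff 0x9a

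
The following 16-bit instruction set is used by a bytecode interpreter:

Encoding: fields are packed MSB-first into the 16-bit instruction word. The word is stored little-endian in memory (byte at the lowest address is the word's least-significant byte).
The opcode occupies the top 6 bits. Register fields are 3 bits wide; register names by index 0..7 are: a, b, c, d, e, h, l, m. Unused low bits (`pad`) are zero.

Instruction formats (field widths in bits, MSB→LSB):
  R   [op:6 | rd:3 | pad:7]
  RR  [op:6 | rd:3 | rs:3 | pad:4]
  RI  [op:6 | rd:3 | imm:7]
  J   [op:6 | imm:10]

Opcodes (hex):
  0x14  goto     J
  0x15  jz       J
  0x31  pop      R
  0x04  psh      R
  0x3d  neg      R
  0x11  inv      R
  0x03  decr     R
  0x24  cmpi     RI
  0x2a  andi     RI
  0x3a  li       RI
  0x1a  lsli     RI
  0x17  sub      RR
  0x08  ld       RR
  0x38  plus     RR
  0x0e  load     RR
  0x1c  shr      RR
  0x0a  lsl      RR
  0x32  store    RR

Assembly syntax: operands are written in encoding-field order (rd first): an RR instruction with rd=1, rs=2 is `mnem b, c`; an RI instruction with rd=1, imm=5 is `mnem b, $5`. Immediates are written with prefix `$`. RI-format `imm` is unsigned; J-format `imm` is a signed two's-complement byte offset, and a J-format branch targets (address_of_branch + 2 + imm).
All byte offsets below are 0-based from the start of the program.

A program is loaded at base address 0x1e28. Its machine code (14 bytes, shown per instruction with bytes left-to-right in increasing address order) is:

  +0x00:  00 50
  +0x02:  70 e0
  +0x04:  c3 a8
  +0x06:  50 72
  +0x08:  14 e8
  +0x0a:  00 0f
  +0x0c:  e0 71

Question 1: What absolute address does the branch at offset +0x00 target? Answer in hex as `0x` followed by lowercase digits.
0x1e2a

[00] 00 50 → 0x5000
  op=0x5000>>10=0x14 ⇒ goto (J)
  imm: (w>>0)&0x3ff=0x0 → $0
  target = base 0x1e28 + off 0x00 + 2 + imm 0 = 0x1e2a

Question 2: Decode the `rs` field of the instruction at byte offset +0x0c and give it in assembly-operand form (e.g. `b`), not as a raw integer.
l

off 0x0c: read e0 71 as little → 0x71e0
  opcode bits[15:10]=0x1c: shr/RR
  rd: (w>>7)&0x7=0x3 → d
  rs: (w>>4)&0x7=0x6 → l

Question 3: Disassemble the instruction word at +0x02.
plus a, m

[02] 70 e0 → 0xe070
  top 6b → 0x38 → plus [RR]
  rd@[9:7]=0x0 ⇒ a
  rs@[6:4]=0x7 ⇒ m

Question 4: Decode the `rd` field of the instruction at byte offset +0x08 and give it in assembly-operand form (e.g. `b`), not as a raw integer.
a

+0x08: 14 e8 ⇒ word 0xe814 (little)
  top 6b → 0x3a → li [RI]
  [9:7] rd=0 = a
  [6:0] imm=20 = $20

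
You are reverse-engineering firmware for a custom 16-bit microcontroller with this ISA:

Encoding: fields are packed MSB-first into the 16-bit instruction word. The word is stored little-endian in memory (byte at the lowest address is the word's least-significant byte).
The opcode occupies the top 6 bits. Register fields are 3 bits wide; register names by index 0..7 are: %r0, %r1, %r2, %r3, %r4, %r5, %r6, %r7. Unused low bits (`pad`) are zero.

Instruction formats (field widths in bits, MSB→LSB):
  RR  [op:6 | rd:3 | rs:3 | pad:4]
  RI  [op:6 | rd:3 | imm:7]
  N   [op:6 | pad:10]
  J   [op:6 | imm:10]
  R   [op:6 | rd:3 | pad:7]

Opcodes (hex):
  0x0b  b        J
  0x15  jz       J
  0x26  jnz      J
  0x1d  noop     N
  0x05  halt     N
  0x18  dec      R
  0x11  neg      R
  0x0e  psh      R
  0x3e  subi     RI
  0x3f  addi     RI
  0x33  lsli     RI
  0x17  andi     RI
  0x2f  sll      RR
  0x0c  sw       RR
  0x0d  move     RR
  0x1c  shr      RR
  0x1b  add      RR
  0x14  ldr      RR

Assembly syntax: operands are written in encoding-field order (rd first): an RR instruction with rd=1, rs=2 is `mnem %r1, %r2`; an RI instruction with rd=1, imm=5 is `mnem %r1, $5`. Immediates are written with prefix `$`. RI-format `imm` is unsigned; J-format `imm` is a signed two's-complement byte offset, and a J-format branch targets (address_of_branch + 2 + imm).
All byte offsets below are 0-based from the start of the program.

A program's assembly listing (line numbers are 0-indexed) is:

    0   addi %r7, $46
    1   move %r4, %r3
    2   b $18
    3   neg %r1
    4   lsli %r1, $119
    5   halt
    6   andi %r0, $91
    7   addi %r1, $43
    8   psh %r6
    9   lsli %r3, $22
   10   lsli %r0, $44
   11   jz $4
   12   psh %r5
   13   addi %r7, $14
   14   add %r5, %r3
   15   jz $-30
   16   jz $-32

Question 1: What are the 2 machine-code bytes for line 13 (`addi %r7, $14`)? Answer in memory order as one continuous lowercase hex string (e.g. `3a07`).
line 13 (addi): pack op=0x3f:6|rd=7:3|imm=14:7 = 0xff8e; little→ 8e ff

8eff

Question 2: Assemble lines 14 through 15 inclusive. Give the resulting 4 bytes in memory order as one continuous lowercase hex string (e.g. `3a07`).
b06ee257

14. add fields op=0x1b:6|rd=5:3|rs=3:3|pad=0:4 → word 6eb0h → b0 6e
15. jz fields op=0x15:6|imm=-30:10 → word 57e2h → e2 57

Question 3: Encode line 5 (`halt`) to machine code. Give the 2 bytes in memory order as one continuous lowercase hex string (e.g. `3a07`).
0014

5. halt fields op=0x5:6|pad=0:10 → word 1400h → 00 14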